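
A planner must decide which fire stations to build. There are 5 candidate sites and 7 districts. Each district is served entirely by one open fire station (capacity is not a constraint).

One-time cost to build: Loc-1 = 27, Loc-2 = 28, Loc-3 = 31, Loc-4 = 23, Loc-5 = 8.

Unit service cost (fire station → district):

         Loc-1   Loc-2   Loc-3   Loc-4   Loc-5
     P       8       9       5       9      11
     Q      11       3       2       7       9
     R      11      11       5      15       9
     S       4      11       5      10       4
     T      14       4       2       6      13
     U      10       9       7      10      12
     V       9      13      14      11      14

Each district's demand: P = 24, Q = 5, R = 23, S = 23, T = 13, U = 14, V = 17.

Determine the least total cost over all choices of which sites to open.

For any fixed open set, each district goes to its cheapest open site; total = fixed + service.
{Loc-1, Loc-3}: P→Loc-3 5·24=120, Q→Loc-3 2·5=10, R→Loc-3 5·23=115, S→Loc-1 4·23=92, T→Loc-3 2·13=26, U→Loc-3 7·14=98, V→Loc-1 9·17=153. Service 614; fixed 58; total 672.
{Loc-1, Loc-3, Loc-5}: service 614 + fixed 66 = 680
{Loc-1, Loc-3, Loc-4}: service 614 + fixed 81 = 695
{Loc-1, Loc-2, Loc-3, Loc-4, Loc-5}: service 614 + fixed 117 = 731
No other subset beats 672.

Minimum total cost: 672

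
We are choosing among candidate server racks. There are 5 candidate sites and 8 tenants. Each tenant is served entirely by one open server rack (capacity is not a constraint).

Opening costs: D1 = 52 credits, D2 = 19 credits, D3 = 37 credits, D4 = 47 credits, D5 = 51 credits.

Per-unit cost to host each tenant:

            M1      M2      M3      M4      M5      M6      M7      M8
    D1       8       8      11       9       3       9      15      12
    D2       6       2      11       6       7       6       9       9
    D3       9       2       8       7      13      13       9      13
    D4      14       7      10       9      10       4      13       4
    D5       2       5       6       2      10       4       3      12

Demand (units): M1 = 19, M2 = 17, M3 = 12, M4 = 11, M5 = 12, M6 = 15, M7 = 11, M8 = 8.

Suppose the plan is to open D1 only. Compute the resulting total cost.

Each tenant is assigned to its cheapest site among the open ones.
{D1}: M1→D1 8·19=152, M2→D1 8·17=136, M3→D1 11·12=132, M4→D1 9·11=99, M5→D1 3·12=36, M6→D1 9·15=135, M7→D1 15·11=165, M8→D1 12·8=96. Service 951; fixed 52; total 1003.

Total cost: 1003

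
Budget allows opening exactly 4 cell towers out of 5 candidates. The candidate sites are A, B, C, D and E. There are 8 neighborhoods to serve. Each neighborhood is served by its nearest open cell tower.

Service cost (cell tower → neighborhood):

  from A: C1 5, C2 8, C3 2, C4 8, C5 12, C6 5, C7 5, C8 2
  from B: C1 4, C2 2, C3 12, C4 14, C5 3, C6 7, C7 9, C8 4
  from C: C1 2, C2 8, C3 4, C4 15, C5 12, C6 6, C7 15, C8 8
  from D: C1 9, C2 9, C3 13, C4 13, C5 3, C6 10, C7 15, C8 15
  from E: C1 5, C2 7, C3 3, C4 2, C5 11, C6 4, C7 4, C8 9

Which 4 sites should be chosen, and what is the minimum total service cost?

With exactly 4 open, each neighborhood uses its cheapest among the chosen.
{A, B, C, E}: C1→C 2, C2→B 2, C3→A 2, C4→E 2, C5→B 3, C6→E 4, C7→E 4, C8→A 2. Service cost 21.
{A, B, D, E}: service cost 23
{B, C, D, E}: service cost 24
Among all 5 size-4 choices, {A, B, C, E} is lowest.

Choose A, B, C and E; total service cost 21.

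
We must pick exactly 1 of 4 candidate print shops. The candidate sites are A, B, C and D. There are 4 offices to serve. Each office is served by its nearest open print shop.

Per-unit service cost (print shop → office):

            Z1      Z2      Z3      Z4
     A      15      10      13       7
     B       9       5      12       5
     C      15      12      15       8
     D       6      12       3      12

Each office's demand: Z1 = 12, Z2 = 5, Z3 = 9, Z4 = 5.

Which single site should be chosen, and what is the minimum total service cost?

With exactly 1 open, each office uses its cheapest among the chosen.
{D}: Z1→D 6·12=72, Z2→D 12·5=60, Z3→D 3·9=27, Z4→D 12·5=60. Service cost 219.
{B}: service cost 266
{A}: service cost 382
Among all 4 size-1 choices, {D} is lowest.

Choose D only; total service cost 219.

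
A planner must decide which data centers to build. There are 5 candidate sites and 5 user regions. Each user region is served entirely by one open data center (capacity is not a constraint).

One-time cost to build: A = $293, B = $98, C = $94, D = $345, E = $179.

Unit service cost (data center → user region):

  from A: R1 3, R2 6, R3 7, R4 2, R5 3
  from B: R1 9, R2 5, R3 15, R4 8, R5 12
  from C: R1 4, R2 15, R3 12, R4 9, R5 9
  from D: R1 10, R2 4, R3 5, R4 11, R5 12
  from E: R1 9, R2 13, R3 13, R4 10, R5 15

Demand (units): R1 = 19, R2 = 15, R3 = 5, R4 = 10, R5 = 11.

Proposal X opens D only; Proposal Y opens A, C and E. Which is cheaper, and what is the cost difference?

Proposal Y is cheaper by 61.

Proposal X: {D}: R1→D 10·19=190, R2→D 4·15=60, R3→D 5·5=25, R4→D 11·10=110, R5→D 12·11=132. Service 517; fixed 345; total 862.
Proposal Y: {A, C, E}: R1→A 3·19=57, R2→A 6·15=90, R3→A 7·5=35, R4→A 2·10=20, R5→A 3·11=33. Service 235; fixed 566; total 801.
Difference: |862 − 801| = 61.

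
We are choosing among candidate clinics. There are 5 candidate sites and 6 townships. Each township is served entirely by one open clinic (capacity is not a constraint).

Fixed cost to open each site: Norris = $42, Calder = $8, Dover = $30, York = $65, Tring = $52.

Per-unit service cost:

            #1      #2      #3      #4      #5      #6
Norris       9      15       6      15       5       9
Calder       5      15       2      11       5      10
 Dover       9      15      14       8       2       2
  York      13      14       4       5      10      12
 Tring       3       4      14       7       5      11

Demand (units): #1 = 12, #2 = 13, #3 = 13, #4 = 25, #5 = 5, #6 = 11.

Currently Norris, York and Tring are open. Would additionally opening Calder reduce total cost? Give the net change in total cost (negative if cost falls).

Current service cost with {Norris, York, Tring}: 389.
Adding Calder: each township re-picks its cheapest; new service cost 363, saving 26.
Extra fixed cost: 8. Net change = 8 − 26 = -18.
(Totals: 548 → 530.)

Yes — net change −18 (cost falls by 18).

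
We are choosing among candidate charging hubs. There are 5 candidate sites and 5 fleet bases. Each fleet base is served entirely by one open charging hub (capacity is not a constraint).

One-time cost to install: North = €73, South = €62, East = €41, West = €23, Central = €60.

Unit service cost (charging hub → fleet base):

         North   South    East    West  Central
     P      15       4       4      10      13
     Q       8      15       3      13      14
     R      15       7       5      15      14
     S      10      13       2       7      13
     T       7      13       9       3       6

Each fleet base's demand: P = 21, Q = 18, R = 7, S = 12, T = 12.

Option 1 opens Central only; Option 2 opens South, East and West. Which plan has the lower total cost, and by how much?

Option 2 is cheaper by 552.

Option 1: {Central}: P→Central 13·21=273, Q→Central 14·18=252, R→Central 14·7=98, S→Central 13·12=156, T→Central 6·12=72. Service 851; fixed 60; total 911.
Option 2: {South, East, West}: P→South 4·21=84, Q→East 3·18=54, R→East 5·7=35, S→East 2·12=24, T→West 3·12=36. Service 233; fixed 126; total 359.
Difference: |911 − 359| = 552.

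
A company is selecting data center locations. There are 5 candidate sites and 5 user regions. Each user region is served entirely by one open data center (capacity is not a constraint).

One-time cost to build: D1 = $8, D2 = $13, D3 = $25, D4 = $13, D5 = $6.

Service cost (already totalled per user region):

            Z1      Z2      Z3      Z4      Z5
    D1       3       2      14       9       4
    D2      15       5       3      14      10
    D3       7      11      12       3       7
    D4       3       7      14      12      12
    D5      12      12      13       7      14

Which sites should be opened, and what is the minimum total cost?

For any fixed open set, each user region goes to its cheapest open site; total = fixed + service.
{D1}: Z1→D1 3, Z2→D1 2, Z3→D1 14, Z4→D1 9, Z5→D1 4. Service 32; fixed 8; total 40.
{D1, D2}: Z1→D1 3, Z2→D1 2, Z3→D2 3, Z4→D1 9, Z5→D1 4. Service 21; fixed 21; total 42.
{D1, D5}: Z1→D1 3, Z2→D1 2, Z3→D5 13, Z4→D5 7, Z5→D1 4. Service 29; fixed 14; total 43.
{D1, D2, D3, D4, D5}: service 15 + fixed 65 = 80
No other subset beats 40.

Open D1 only; minimum total cost 40.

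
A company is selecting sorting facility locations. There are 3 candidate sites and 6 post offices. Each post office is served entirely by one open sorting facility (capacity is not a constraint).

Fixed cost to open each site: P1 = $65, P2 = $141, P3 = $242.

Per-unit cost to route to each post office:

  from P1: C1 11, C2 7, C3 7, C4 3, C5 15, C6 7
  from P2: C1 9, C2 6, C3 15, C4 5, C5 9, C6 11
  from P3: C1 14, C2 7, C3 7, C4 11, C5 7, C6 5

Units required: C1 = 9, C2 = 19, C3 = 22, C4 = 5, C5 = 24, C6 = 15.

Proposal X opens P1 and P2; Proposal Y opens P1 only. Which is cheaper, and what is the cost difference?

Proposal X: {P1, P2}: C1→P2 9·9=81, C2→P2 6·19=114, C3→P1 7·22=154, C4→P1 3·5=15, C5→P2 9·24=216, C6→P1 7·15=105. Service 685; fixed 206; total 891.
Proposal Y: {P1}: C1→P1 11·9=99, C2→P1 7·19=133, C3→P1 7·22=154, C4→P1 3·5=15, C5→P1 15·24=360, C6→P1 7·15=105. Service 866; fixed 65; total 931.
Difference: |891 − 931| = 40.

Proposal X is cheaper by 40.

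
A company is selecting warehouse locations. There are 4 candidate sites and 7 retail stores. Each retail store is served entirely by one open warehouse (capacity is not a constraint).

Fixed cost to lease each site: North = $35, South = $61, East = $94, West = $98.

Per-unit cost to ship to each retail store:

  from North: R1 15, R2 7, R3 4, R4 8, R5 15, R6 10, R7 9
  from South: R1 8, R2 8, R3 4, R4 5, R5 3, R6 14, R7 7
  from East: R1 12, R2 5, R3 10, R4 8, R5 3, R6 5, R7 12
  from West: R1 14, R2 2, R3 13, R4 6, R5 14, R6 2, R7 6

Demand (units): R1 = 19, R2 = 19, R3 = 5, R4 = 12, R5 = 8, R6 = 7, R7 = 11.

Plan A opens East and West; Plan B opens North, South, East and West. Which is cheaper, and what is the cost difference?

Plan A: {East, West}: R1→East 12·19=228, R2→West 2·19=38, R3→East 10·5=50, R4→West 6·12=72, R5→East 3·8=24, R6→West 2·7=14, R7→West 6·11=66. Service 492; fixed 192; total 684.
Plan B: {North, South, East, West}: R1→South 8·19=152, R2→West 2·19=38, R3→North 4·5=20, R4→South 5·12=60, R5→South 3·8=24, R6→West 2·7=14, R7→West 6·11=66. Service 374; fixed 288; total 662.
Difference: |684 − 662| = 22.

Plan B is cheaper by 22.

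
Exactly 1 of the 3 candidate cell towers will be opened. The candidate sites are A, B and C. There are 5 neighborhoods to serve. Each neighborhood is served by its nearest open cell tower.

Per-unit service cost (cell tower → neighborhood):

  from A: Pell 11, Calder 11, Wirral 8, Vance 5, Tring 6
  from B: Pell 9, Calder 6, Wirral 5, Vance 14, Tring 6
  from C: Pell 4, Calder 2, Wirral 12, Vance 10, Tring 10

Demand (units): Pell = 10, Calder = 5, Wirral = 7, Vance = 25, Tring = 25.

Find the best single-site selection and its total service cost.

Choose A only; total service cost 496.

With exactly 1 open, each neighborhood uses its cheapest among the chosen.
{A}: Pell→A 11·10=110, Calder→A 11·5=55, Wirral→A 8·7=56, Vance→A 5·25=125, Tring→A 6·25=150. Service cost 496.
{C}: service cost 634
{B}: service cost 655
Among all 3 size-1 choices, {A} is lowest.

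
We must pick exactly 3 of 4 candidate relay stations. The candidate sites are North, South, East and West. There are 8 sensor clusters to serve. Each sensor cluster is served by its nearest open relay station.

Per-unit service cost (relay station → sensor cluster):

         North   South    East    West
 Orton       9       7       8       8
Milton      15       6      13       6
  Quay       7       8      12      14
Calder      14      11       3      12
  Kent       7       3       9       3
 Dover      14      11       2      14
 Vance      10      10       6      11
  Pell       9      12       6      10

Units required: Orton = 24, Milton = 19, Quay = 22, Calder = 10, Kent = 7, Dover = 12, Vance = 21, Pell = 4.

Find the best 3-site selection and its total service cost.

With exactly 3 open, each sensor cluster uses its cheapest among the chosen.
{North, South, East}: Orton→South 7·24=168, Milton→South 6·19=114, Quay→North 7·22=154, Calder→East 3·10=30, Kent→South 3·7=21, Dover→East 2·12=24, Vance→East 6·21=126, Pell→East 6·4=24. Service cost 661.
{South, East, West}: service cost 683
{North, East, West}: service cost 685
Among all 4 size-3 choices, {North, South, East} is lowest.

Choose North, South and East; total service cost 661.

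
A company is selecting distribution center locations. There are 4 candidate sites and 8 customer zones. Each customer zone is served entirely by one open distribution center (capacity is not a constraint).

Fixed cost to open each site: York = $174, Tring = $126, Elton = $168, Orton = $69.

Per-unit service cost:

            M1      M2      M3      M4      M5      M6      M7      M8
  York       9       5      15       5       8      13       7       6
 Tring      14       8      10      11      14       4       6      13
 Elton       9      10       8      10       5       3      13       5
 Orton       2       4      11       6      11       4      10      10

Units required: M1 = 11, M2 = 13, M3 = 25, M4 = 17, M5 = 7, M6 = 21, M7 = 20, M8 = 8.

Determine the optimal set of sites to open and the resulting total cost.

Open Elton and Orton; minimum total cost 951.

For any fixed open set, each customer zone goes to its cheapest open site; total = fixed + service.
{Elton, Orton}: M1→Orton 2·11=22, M2→Orton 4·13=52, M3→Elton 8·25=200, M4→Orton 6·17=102, M5→Elton 5·7=35, M6→Elton 3·21=63, M7→Orton 10·20=200, M8→Elton 5·8=40. Service 714; fixed 237; total 951.
{Orton}: service 892 + fixed 69 = 961
{Tring, Orton}: service 787 + fixed 195 = 982
{York, Tring, Elton, Orton}: M1→Orton 2·11=22, M2→Orton 4·13=52, M3→Elton 8·25=200, M4→York 5·17=85, M5→Elton 5·7=35, M6→Elton 3·21=63, M7→Tring 6·20=120, M8→Elton 5·8=40. Service 617; fixed 537; total 1154.
(All 15 nonempty subsets were checked; Elton and Orton is lowest.)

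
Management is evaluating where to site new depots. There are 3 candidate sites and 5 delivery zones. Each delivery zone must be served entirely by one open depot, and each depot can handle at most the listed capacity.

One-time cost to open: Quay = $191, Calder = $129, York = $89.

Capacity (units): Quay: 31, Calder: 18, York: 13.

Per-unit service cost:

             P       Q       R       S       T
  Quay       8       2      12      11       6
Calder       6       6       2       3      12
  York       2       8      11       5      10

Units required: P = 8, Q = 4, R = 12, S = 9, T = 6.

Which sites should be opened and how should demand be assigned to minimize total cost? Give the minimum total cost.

Open {Quay, Calder}: P→Quay 8·8=64, Q→Quay 2·4=8, R→Calder 2·12=24, S→Quay 11·9=99, T→Quay 6·6=36.
Loads: Quay carries 27/31, Calder carries 12/18. Service 231; fixed 320; total 551.
Next best feasible plan costs 567.

Minimum total cost: 551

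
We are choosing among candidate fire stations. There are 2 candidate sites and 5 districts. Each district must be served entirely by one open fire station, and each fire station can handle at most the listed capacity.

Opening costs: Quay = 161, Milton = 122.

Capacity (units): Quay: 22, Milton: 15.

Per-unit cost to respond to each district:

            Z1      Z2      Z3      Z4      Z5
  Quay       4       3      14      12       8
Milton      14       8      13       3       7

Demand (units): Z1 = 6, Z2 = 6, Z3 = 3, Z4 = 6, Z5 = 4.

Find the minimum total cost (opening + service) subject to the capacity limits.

Open {Quay, Milton}: Z1→Quay 4·6=24, Z2→Quay 3·6=18, Z3→Milton 13·3=39, Z4→Milton 3·6=18, Z5→Milton 7·4=28.
Loads: Quay carries 12/22, Milton carries 13/15. Service 127; fixed 283; total 410.
Next best feasible plan costs 413.

Minimum total cost: 410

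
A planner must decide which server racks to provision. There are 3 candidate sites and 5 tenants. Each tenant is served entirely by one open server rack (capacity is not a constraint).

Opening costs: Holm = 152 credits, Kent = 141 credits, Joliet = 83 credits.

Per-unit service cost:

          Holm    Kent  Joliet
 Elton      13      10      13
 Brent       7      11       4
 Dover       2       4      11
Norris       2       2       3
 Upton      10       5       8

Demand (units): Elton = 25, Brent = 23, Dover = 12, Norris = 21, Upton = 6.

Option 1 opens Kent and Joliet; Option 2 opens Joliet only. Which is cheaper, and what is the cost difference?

Option 1: {Kent, Joliet}: Elton→Kent 10·25=250, Brent→Joliet 4·23=92, Dover→Kent 4·12=48, Norris→Kent 2·21=42, Upton→Kent 5·6=30. Service 462; fixed 224; total 686.
Option 2: {Joliet}: Elton→Joliet 13·25=325, Brent→Joliet 4·23=92, Dover→Joliet 11·12=132, Norris→Joliet 3·21=63, Upton→Joliet 8·6=48. Service 660; fixed 83; total 743.
Difference: |686 − 743| = 57.

Option 1 is cheaper by 57.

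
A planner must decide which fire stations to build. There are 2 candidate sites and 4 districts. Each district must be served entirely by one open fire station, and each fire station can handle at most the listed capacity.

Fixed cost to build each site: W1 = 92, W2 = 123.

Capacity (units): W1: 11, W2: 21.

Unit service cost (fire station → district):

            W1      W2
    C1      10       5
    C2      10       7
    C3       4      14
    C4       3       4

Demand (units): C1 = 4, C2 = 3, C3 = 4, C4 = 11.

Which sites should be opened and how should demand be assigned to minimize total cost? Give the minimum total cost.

Open {W1, W2}: C1→W2 5·4=20, C2→W2 7·3=21, C3→W1 4·4=16, C4→W2 4·11=44.
Loads: W1 carries 4/11, W2 carries 18/21. Service 101; fixed 215; total 316.
Next best feasible plan costs 325.

Minimum total cost: 316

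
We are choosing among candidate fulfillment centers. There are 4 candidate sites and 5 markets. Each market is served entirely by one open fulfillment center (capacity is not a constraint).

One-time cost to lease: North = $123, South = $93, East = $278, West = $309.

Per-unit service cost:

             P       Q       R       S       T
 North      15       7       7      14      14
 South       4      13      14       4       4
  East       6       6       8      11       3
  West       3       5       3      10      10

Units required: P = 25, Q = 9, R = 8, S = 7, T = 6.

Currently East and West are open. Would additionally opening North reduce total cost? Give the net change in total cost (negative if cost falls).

Current service cost with {East, West}: 232.
Adding North: each market re-picks its cheapest; new service cost 232, saving 0.
Extra fixed cost: 123. Net change = 123 − 0 = 123.
(Totals: 819 → 942.)

No — net change +123 (cost rises by 123).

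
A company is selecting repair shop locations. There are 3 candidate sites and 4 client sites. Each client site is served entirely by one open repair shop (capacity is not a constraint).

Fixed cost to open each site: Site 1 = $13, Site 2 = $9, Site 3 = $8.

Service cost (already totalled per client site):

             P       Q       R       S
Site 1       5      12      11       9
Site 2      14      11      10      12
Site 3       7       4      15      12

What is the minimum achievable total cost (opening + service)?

Minimum total cost: 46

For any fixed open set, each client site goes to its cheapest open site; total = fixed + service.
{Site 3}: P→Site 3 7, Q→Site 3 4, R→Site 3 15, S→Site 3 12. Service 38; fixed 8; total 46.
{Site 1}: service 37 + fixed 13 = 50
{Site 1, Site 3}: service 29 + fixed 21 = 50
{Site 1, Site 2, Site 3}: P→Site 1 5, Q→Site 3 4, R→Site 2 10, S→Site 1 9. Service 28; fixed 30; total 58.
No other subset beats 46.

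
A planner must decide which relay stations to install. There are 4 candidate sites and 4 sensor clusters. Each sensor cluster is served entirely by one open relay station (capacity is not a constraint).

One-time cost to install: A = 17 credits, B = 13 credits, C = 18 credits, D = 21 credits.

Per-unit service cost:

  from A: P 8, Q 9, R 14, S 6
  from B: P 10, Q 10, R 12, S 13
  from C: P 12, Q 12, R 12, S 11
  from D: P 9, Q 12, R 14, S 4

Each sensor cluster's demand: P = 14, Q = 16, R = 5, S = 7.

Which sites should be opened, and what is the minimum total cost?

For any fixed open set, each sensor cluster goes to its cheapest open site; total = fixed + service.
{A}: P→A 8·14=112, Q→A 9·16=144, R→A 14·5=70, S→A 6·7=42. Service 368; fixed 17; total 385.
{A, B}: P→A 8·14=112, Q→A 9·16=144, R→B 12·5=60, S→A 6·7=42. Service 358; fixed 30; total 388.
{A, D}: P→A 8·14=112, Q→A 9·16=144, R→A 14·5=70, S→D 4·7=28. Service 354; fixed 38; total 392.
{A, B, C, D}: service 344 + fixed 69 = 413
No other subset beats 385.

Open A only; minimum total cost 385.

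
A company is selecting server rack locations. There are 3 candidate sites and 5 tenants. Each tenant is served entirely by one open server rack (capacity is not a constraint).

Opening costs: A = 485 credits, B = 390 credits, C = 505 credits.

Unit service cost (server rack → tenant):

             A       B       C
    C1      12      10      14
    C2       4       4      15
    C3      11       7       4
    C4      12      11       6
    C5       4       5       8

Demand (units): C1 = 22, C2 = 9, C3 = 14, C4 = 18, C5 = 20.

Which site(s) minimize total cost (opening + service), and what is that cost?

For any fixed open set, each tenant goes to its cheapest open site; total = fixed + service.
{B}: C1→B 10·22=220, C2→B 4·9=36, C3→B 7·14=98, C4→B 11·18=198, C5→B 5·20=100. Service 652; fixed 390; total 1042.
{A}: C1→A 12·22=264, C2→A 4·9=36, C3→A 11·14=154, C4→A 12·18=216, C5→A 4·20=80. Service 750; fixed 485; total 1235.
{C}: service 767 + fixed 505 = 1272
{A, B, C}: service 500 + fixed 1380 = 1880
No other subset beats 1042.

Open B only; minimum total cost 1042.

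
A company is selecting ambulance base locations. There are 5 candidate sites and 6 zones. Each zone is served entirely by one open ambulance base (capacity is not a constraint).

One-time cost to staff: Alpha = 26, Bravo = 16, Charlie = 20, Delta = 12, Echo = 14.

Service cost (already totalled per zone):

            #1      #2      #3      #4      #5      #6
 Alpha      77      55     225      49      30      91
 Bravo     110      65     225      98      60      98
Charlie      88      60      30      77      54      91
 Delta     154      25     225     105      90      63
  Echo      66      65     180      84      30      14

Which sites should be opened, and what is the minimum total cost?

For any fixed open set, each zone goes to its cheapest open site; total = fixed + service.
{Alpha, Charlie, Delta, Echo}: #1→Echo 66, #2→Delta 25, #3→Charlie 30, #4→Alpha 49, #5→Alpha 30, #6→Echo 14. Service 214; fixed 72; total 286.
{Charlie, Delta, Echo}: service 242 + fixed 46 = 288
{Alpha, Bravo, Charlie, Delta, Echo}: service 214 + fixed 88 = 302
{Delta}: service 662 + fixed 12 = 674
No other subset beats 286.

Open Alpha, Charlie, Delta and Echo; minimum total cost 286.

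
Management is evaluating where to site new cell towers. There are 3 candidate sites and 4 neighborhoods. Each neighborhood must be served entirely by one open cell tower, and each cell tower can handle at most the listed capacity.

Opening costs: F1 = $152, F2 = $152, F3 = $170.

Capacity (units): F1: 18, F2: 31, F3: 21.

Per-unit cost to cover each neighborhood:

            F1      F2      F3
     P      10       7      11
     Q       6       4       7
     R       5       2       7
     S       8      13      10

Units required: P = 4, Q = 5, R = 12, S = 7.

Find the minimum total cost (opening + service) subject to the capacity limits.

Minimum total cost: 315

Open {F2}: P→F2 7·4=28, Q→F2 4·5=20, R→F2 2·12=24, S→F2 13·7=91.
Loads: F2 carries 28/31. Service 163; fixed 152; total 315.
Next best feasible plan costs 432.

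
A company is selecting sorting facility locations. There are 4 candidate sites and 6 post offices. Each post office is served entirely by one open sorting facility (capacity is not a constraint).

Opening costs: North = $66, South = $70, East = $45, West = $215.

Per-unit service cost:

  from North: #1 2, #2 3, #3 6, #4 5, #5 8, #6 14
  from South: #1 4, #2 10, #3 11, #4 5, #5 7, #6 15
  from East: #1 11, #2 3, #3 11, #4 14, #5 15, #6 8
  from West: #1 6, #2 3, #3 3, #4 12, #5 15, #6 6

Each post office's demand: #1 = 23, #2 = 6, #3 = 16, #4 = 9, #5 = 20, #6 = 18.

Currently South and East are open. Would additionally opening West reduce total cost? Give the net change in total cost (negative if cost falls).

Current service cost with {South, East}: 615.
Adding West: each post office re-picks its cheapest; new service cost 451, saving 164.
Extra fixed cost: 215. Net change = 215 − 164 = 51.
(Totals: 730 → 781.)

No — net change +51 (cost rises by 51).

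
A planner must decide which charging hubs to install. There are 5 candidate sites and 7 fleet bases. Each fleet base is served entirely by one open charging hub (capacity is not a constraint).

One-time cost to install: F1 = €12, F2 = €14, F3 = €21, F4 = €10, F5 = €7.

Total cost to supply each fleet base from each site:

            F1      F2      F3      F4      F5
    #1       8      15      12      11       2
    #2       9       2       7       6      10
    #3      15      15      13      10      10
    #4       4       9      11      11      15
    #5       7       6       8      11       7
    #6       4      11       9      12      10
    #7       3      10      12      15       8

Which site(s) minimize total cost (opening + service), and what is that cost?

For any fixed open set, each fleet base goes to its cheapest open site; total = fixed + service.
{F1, F5}: #1→F5 2, #2→F1 9, #3→F5 10, #4→F1 4, #5→F1 7, #6→F1 4, #7→F1 3. Service 39; fixed 19; total 58.
{F1}: service 50 + fixed 12 = 62
{F1, F2, F5}: service 31 + fixed 33 = 64
{F1, F2, F3, F4, F5}: service 31 + fixed 64 = 95
No other subset beats 58.

Open F1 and F5; minimum total cost 58.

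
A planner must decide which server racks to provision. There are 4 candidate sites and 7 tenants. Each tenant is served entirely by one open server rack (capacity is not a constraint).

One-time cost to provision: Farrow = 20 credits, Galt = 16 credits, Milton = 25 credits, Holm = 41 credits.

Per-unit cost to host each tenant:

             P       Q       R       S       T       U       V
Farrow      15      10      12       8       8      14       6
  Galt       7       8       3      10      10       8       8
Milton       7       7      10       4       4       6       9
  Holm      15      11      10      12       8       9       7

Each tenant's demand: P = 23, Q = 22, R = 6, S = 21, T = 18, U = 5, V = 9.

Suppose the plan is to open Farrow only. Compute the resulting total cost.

Each tenant is assigned to its cheapest site among the open ones.
{Farrow}: P→Farrow 15·23=345, Q→Farrow 10·22=220, R→Farrow 12·6=72, S→Farrow 8·21=168, T→Farrow 8·18=144, U→Farrow 14·5=70, V→Farrow 6·9=54. Service 1073; fixed 20; total 1093.

Total cost: 1093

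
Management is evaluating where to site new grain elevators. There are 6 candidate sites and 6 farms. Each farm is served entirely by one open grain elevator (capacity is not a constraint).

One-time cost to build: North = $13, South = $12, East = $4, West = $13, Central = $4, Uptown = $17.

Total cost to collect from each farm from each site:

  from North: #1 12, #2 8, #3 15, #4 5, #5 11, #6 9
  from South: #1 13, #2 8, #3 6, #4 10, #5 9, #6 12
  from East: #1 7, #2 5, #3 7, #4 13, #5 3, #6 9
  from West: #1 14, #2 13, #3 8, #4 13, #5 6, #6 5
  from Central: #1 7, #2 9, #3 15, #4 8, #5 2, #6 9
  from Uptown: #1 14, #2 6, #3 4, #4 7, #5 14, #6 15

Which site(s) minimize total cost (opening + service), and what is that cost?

Open East and Central; minimum total cost 46.

For any fixed open set, each farm goes to its cheapest open site; total = fixed + service.
{East, Central}: #1→East 7, #2→East 5, #3→East 7, #4→Central 8, #5→Central 2, #6→East 9. Service 38; fixed 8; total 46.
{East}: service 44 + fixed 4 = 48
{North, East}: service 36 + fixed 17 = 53
{North, South, East, West, Central, Uptown}: service 28 + fixed 63 = 91
No other subset beats 46.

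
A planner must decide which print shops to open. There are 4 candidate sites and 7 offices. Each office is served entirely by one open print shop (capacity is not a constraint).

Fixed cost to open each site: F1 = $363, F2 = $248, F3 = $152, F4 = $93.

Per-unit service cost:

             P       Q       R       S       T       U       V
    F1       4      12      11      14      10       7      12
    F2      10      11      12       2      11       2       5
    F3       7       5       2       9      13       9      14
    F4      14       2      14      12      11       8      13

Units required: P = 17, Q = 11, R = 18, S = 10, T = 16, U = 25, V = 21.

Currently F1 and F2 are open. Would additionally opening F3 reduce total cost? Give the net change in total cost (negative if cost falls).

Current service cost with {F1, F2}: 722.
Adding F3: each office re-picks its cheapest; new service cost 494, saving 228.
Extra fixed cost: 152. Net change = 152 − 228 = -76.
(Totals: 1333 → 1257.)

Yes — net change −76 (cost falls by 76).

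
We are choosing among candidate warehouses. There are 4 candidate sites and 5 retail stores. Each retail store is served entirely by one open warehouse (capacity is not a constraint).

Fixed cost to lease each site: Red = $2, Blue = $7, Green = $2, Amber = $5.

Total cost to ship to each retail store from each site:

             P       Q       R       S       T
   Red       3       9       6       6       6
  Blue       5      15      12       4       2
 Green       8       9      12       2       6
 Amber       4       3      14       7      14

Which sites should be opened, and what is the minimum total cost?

For any fixed open set, each retail store goes to its cheapest open site; total = fixed + service.
{Red, Green, Amber}: P→Red 3, Q→Amber 3, R→Red 6, S→Green 2, T→Red 6. Service 20; fixed 9; total 29.
{Red, Green}: P→Red 3, Q→Red 9, R→Red 6, S→Green 2, T→Red 6. Service 26; fixed 4; total 30.
{Red, Amber}: service 24 + fixed 7 = 31
{Red, Blue, Green, Amber}: service 16 + fixed 16 = 32
No other subset beats 29.

Open Red, Green and Amber; minimum total cost 29.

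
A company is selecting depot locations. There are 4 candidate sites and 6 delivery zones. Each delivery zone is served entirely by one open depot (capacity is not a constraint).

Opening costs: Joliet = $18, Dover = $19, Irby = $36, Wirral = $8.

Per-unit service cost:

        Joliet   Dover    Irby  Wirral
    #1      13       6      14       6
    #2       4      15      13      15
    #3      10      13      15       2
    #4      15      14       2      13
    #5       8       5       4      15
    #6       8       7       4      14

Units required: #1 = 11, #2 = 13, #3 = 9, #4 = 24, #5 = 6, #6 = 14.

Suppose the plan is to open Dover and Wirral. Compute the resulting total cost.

Total cost: 746

Each delivery zone is assigned to its cheapest site among the open ones.
{Dover, Wirral}: #1→Dover 6·11=66, #2→Dover 15·13=195, #3→Wirral 2·9=18, #4→Wirral 13·24=312, #5→Dover 5·6=30, #6→Dover 7·14=98. Service 719; fixed 27; total 746.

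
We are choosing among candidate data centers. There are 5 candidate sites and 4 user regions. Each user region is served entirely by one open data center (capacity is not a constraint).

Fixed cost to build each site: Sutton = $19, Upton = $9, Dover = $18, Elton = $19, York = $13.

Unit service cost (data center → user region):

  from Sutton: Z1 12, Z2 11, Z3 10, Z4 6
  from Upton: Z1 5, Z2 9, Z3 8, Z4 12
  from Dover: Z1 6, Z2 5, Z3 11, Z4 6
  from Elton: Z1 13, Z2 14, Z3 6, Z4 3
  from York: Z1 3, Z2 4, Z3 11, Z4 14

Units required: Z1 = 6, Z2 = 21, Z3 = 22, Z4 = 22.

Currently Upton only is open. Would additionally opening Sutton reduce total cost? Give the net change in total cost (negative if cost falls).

Yes — net change −113 (cost falls by 113).

Current service cost with {Upton}: 659.
Adding Sutton: each user region re-picks its cheapest; new service cost 527, saving 132.
Extra fixed cost: 19. Net change = 19 − 132 = -113.
(Totals: 668 → 555.)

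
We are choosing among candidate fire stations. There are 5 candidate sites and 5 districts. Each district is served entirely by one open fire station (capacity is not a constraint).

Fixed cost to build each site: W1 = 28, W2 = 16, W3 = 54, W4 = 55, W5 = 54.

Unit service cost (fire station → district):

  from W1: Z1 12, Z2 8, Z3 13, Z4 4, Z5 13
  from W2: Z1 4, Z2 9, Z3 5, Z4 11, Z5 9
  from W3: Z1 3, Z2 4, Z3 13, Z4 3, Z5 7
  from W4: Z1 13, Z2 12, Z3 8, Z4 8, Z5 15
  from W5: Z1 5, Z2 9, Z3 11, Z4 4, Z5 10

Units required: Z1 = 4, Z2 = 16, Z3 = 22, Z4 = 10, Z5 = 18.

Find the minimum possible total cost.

For any fixed open set, each district goes to its cheapest open site; total = fixed + service.
{W2, W3}: Z1→W3 3·4=12, Z2→W3 4·16=64, Z3→W2 5·22=110, Z4→W3 3·10=30, Z5→W3 7·18=126. Service 342; fixed 70; total 412.
{W1, W2, W3}: Z1→W3 3·4=12, Z2→W3 4·16=64, Z3→W2 5·22=110, Z4→W3 3·10=30, Z5→W3 7·18=126. Service 342; fixed 98; total 440.
{W2, W3, W5}: service 342 + fixed 124 = 466
{W1, W2, W3, W4, W5}: Z1→W3 3·4=12, Z2→W3 4·16=64, Z3→W2 5·22=110, Z4→W3 3·10=30, Z5→W3 7·18=126. Service 342; fixed 207; total 549.
No other subset beats 412.

Minimum total cost: 412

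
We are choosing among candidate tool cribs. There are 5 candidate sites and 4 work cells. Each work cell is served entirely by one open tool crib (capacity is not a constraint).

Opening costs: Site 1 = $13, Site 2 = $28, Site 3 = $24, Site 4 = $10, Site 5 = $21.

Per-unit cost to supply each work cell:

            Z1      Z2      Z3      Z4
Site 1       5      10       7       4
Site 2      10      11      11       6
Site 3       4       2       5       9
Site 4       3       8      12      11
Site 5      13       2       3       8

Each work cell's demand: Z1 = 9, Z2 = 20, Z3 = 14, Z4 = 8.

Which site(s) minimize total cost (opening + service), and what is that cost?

For any fixed open set, each work cell goes to its cheapest open site; total = fixed + service.
{Site 1, Site 4, Site 5}: Z1→Site 4 3·9=27, Z2→Site 5 2·20=40, Z3→Site 5 3·14=42, Z4→Site 1 4·8=32. Service 141; fixed 44; total 185.
{Site 1, Site 5}: service 159 + fixed 34 = 193
{Site 4, Site 5}: Z1→Site 4 3·9=27, Z2→Site 5 2·20=40, Z3→Site 5 3·14=42, Z4→Site 5 8·8=64. Service 173; fixed 31; total 204.
{Site 1, Site 2, Site 3, Site 4, Site 5}: Z1→Site 4 3·9=27, Z2→Site 3 2·20=40, Z3→Site 5 3·14=42, Z4→Site 1 4·8=32. Service 141; fixed 96; total 237.
No other subset beats 185.

Open Site 1, Site 4 and Site 5; minimum total cost 185.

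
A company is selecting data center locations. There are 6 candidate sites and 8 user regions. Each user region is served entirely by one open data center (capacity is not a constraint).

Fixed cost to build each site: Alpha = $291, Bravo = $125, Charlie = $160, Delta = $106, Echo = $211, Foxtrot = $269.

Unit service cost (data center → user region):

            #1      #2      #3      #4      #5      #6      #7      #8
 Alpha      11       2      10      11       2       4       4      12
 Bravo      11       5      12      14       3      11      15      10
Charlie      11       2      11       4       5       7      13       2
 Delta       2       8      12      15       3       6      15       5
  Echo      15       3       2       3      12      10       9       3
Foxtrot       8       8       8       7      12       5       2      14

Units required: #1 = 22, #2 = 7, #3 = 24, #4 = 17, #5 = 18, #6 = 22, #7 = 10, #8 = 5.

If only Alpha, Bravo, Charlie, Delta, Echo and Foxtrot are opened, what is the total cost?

Total cost: 1473

Each user region is assigned to its cheapest site among the open ones.
{Alpha, Bravo, Charlie, Delta, Echo, Foxtrot}: #1→Delta 2·22=44, #2→Alpha 2·7=14, #3→Echo 2·24=48, #4→Echo 3·17=51, #5→Alpha 2·18=36, #6→Alpha 4·22=88, #7→Foxtrot 2·10=20, #8→Charlie 2·5=10. Service 311; fixed 1162; total 1473.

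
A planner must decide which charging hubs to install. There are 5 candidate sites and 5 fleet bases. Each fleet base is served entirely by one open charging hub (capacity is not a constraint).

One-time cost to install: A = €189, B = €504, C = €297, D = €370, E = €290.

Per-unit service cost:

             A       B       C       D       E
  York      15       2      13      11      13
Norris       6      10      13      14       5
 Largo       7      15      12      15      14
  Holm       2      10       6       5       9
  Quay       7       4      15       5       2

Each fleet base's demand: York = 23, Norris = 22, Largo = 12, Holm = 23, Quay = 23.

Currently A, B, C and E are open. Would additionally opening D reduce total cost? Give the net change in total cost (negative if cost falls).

No — net change +370 (cost rises by 370).

Current service cost with {A, B, C, E}: 332.
Adding D: each fleet base re-picks its cheapest; new service cost 332, saving 0.
Extra fixed cost: 370. Net change = 370 − 0 = 370.
(Totals: 1612 → 1982.)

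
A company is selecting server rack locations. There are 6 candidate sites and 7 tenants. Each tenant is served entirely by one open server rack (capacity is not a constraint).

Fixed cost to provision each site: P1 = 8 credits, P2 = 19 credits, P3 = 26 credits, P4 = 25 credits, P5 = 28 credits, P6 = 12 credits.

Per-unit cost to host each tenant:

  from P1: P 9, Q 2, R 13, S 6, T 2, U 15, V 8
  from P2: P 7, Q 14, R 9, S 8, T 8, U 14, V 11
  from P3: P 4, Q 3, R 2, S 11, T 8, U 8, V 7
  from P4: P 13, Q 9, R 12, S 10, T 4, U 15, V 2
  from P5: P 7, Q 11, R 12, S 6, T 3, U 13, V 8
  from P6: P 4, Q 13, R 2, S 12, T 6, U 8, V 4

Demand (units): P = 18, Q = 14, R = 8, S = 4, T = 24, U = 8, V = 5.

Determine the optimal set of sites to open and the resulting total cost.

For any fixed open set, each tenant goes to its cheapest open site; total = fixed + service.
{P1, P6}: P→P6 4·18=72, Q→P1 2·14=28, R→P6 2·8=16, S→P1 6·4=24, T→P1 2·24=48, U→P6 8·8=64, V→P6 4·5=20. Service 272; fixed 20; total 292.
{P1, P4, P6}: P→P6 4·18=72, Q→P1 2·14=28, R→P6 2·8=16, S→P1 6·4=24, T→P1 2·24=48, U→P6 8·8=64, V→P4 2·5=10. Service 262; fixed 45; total 307.
{P1, P2, P6}: service 272 + fixed 39 = 311
{P1, P2, P3, P4, P5, P6}: service 262 + fixed 118 = 380
No other subset beats 292.

Open P1 and P6; minimum total cost 292.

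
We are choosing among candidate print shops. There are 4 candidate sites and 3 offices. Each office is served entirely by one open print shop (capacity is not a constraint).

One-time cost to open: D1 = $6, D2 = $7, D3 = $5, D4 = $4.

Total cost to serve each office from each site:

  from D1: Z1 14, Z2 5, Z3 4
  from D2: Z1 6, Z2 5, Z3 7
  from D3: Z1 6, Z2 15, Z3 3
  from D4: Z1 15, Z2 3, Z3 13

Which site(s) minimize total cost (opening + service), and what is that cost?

For any fixed open set, each office goes to its cheapest open site; total = fixed + service.
{D3, D4}: Z1→D3 6, Z2→D4 3, Z3→D3 3. Service 12; fixed 9; total 21.
{D1, D3}: service 14 + fixed 11 = 25
{D2}: Z1→D2 6, Z2→D2 5, Z3→D2 7. Service 18; fixed 7; total 25.
{D1, D2, D3, D4}: service 12 + fixed 22 = 34
(All 15 nonempty subsets were checked; D3 and D4 is lowest.)

Open D3 and D4; minimum total cost 21.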